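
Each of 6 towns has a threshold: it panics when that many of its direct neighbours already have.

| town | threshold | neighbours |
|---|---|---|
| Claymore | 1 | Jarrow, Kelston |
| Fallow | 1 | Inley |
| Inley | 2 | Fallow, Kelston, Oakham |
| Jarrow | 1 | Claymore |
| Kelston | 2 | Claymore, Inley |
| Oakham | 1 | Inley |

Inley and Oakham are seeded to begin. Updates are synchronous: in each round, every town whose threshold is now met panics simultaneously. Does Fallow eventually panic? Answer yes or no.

yes

Round 1 — Inley, Oakham panic (initial).
Round 2 — checking thresholds:
  Fallow: 1 of 1 neighbours ≥ 1, panics.
  Kelston: 1 of 2 neighbours < 2, below threshold.
Round 3 — no new panics; cascade stops.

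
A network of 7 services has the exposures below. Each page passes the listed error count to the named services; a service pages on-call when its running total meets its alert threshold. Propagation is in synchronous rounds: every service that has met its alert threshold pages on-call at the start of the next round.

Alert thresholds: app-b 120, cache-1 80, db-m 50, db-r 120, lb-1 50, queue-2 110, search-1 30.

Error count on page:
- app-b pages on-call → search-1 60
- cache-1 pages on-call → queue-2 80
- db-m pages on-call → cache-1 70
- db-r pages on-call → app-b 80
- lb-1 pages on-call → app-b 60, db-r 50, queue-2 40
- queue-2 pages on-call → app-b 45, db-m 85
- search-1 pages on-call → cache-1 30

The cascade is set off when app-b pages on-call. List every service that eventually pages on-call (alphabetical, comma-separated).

app-b, search-1

Round 1 — app-b pages on-call (initial).
  search-1: +60 → 60 ≥ 30
Round 2 — search-1 pages on-call.
  cache-1: +30 → 30 < 80
No further pages.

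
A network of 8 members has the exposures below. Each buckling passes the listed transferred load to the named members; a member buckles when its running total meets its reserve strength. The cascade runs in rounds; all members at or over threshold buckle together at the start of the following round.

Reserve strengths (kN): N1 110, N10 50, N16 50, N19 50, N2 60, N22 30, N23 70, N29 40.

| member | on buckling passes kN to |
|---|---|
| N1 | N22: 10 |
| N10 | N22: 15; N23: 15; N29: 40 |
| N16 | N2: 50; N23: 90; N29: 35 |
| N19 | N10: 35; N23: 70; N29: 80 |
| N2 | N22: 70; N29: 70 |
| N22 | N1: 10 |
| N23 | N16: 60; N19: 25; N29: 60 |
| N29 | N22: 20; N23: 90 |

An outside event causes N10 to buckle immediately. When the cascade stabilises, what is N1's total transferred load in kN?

10

Round 1 — N10 buckles (initial).
  N22: +15 → 15 < 30
  N23: +15 → 15 < 70
  N29: +40 → 40 ≥ 40
Round 2 — N29 buckles.
  N22: +20 → 35 ≥ 30
  N23: +90 → 105 ≥ 70
Round 3 — N22, N23 buckle.
  N1: +10 → 10 < 110
  N16: +60 → 60 ≥ 50
  N19: +25 → 25 < 50
Round 4 — N16 buckles.
  N2: +50 → 50 < 60
No further bucklings.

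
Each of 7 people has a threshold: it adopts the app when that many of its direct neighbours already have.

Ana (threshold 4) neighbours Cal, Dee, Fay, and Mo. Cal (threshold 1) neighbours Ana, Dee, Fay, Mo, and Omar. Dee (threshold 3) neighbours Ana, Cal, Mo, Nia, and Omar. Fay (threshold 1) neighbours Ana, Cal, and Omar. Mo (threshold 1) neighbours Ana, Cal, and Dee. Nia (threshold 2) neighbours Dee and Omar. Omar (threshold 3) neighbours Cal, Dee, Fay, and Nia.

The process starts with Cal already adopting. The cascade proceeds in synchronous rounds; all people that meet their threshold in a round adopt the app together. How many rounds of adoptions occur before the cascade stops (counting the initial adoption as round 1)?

2

Round 1 — Cal adopts the app (initial).
Round 2 — checking thresholds:
  Ana: 1 of 4 neighbours < 4, holds.
  Dee: 1 of 5 neighbours < 3, holds.
  Fay: 1 of 3 neighbours ≥ 1, adopts the app.
  Mo: 1 of 3 neighbours ≥ 1, adopts the app.
  Omar: 1 of 4 neighbours < 3, holds.
Round 3 — no new adoptions; cascade stops.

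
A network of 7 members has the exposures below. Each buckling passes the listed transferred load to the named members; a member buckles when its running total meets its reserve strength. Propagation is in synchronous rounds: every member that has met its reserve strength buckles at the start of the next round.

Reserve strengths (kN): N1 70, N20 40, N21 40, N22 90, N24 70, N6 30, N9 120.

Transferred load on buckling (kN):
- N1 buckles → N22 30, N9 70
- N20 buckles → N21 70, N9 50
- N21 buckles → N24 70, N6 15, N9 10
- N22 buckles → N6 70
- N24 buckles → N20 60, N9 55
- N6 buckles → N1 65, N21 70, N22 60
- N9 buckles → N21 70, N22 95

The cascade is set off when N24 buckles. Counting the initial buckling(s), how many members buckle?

Round 1 — N24 buckles (initial).
  N20: +60 → 60 ≥ 40
  N9: +55 → 55 < 120
Round 2 — N20 buckles.
  N21: +70 → 70 ≥ 40
  N9: +50 → 105 < 120
Round 3 — N21 buckles.
  N6: +15 → 15 < 30
  N9: +10 → 115 < 120
No further bucklings.

3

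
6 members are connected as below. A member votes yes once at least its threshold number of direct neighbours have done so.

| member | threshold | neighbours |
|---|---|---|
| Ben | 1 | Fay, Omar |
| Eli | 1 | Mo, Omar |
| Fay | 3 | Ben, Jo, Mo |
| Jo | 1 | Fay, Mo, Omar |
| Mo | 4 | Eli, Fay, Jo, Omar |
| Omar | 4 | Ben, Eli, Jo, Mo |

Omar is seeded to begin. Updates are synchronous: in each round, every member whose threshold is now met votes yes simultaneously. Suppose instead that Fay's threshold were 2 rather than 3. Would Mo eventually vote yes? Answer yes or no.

With Fay's threshold at 2:
Round 1 — Omar votes yes (initial).
Round 2 — checking thresholds:
  Ben: 1 of 2 neighbours ≥ 1, votes yes.
  Eli: 1 of 2 neighbours ≥ 1, votes yes.
  Jo: 1 of 3 neighbours ≥ 1, votes yes.
  Mo: 1 of 4 neighbours < 4, below threshold.
Round 3 — checking thresholds:
  Fay: 2 of 3 neighbours ≥ 2, votes yes.
  Mo: 3 of 4 neighbours < 4, below threshold.
Round 4 — checking thresholds:
  Mo: 4 of 4 neighbours ≥ 4, votes yes.
Round 5 — no new yes votes; cascade stops.

yes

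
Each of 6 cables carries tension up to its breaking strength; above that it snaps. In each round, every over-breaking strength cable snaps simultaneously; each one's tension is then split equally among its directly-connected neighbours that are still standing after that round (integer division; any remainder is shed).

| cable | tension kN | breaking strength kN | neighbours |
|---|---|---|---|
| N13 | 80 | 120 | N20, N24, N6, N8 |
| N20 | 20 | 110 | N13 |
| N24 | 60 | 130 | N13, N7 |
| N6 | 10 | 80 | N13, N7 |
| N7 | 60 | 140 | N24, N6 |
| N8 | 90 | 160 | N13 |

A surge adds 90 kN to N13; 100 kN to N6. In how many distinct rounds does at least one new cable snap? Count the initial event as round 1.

Round 1 — N13 at 170 > 120; N6 at 110 > 80. N13, N6 snap.
  N13 sheds 170 kN to N20, N24, N8: 56 each (2 lost).
    N20: 20+56 = 76 ≤ 110
    N24: 60+56 = 116 ≤ 130
    N8: 90+56 = 146 ≤ 160
  N6 sheds 110 kN to N7: 110 each.
    N7: 60+110 = 170 > 140
Round 2 — N7 snaps.
  N7 sheds 170 kN to N24: 170 each.
    N24: 116+170 = 286 > 130
Round 3 — N24 snaps.
  N24 sheds 286 kN: no online neighbours, lost.
No further breaks.

3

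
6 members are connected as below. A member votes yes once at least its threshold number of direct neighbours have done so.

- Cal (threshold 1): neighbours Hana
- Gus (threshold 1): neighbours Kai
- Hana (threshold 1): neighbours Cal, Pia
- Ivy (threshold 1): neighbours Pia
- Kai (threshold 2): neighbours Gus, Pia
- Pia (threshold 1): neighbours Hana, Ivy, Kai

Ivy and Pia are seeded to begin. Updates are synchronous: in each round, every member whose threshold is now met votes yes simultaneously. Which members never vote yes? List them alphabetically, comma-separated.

Round 1 — Ivy, Pia vote yes (initial).
Round 2 — checking thresholds:
  Hana: 1 of 2 neighbours ≥ 1, votes yes.
  Kai: 1 of 2 neighbours < 2, holds.
Round 3 — checking thresholds:
  Cal: 1 of 1 neighbours ≥ 1, votes yes.
  Kai: 1 of 2 neighbours < 2, holds.
Round 4 — no new yes votes; cascade stops.

Gus, Kai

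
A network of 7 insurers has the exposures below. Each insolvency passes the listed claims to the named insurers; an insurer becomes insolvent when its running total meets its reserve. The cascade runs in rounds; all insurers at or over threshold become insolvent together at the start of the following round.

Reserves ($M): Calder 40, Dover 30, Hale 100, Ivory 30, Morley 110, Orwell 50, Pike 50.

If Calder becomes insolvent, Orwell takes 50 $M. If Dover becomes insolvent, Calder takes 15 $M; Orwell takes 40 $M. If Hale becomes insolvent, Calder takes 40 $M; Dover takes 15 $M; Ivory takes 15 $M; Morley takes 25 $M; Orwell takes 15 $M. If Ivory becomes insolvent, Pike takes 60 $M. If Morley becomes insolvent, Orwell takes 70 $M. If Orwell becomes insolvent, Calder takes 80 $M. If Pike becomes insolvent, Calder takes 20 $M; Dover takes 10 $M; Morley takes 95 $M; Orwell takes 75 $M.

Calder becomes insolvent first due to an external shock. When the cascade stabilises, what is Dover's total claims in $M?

Round 1 — Calder becomes insolvent (initial).
  Orwell: +50 → 50 ≥ 50
Round 2 — Orwell becomes insolvent.
No further insolvencies.

0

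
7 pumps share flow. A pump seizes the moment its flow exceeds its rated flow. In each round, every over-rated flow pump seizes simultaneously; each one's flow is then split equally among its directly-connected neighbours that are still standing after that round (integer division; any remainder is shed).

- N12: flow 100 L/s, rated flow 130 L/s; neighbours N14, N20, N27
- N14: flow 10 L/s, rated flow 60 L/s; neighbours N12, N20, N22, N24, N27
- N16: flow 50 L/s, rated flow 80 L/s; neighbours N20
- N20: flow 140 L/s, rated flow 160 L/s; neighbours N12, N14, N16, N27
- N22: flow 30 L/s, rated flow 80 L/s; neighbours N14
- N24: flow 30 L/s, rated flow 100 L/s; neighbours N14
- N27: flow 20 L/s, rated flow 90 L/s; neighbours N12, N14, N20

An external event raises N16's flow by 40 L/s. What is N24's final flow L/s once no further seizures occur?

73

Round 1 — N16 at 90 > 80. N16 seizes.
  N16 sheds 90 L/s to N20: 90 each.
    N20: 140+90 = 230 > 160
Round 2 — N20 seizes.
  N20 sheds 230 L/s to N12, N14, N27: 76 each (2 lost).
    N12: 100+76 = 176 > 130
    N14: 10+76 = 86 > 60
    N27: 20+76 = 96 > 90
Round 3 — N12, N14, N27 seize.
  N12 sheds 176 L/s: no online neighbours, lost.
  N14 sheds 86 L/s to N22, N24: 43 each.
    N22: 30+43 = 73 ≤ 80
    N24: 30+43 = 73 ≤ 100
  N27 sheds 96 L/s: no online neighbours, lost.
No further seizures.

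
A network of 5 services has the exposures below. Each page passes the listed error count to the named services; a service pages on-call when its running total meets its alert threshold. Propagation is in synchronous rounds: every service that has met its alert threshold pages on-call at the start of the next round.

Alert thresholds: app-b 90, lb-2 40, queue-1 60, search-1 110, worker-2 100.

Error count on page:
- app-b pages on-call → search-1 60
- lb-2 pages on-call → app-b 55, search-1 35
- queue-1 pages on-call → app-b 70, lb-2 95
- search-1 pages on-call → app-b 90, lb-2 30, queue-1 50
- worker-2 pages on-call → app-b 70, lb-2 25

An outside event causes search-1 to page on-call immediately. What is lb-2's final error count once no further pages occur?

Round 1 — search-1 pages on-call (initial).
  app-b: +90 → 90 ≥ 90
  lb-2: +30 → 30 < 40
  queue-1: +50 → 50 < 60
Round 2 — app-b pages on-call.
No further pages.

30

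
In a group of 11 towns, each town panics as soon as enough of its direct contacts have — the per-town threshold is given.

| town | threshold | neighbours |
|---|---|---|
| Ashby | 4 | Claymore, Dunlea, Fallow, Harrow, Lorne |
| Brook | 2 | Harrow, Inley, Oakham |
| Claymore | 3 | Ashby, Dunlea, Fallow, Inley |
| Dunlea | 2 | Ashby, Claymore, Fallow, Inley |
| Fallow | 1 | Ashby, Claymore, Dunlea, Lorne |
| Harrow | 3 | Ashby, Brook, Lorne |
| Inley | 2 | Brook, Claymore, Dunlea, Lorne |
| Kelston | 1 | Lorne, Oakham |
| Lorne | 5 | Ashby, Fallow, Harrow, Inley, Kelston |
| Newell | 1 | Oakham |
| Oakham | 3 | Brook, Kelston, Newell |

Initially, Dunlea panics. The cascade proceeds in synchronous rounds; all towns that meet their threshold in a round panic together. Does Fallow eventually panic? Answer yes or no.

Round 1 — Dunlea panics (initial).
Round 2 — checking thresholds:
  Ashby: 1 of 5 neighbours < 4, not yet.
  Claymore: 1 of 4 neighbours < 3, not yet.
  Fallow: 1 of 4 neighbours ≥ 1, panics.
  Inley: 1 of 4 neighbours < 2, not yet.
Round 3 — no new panics; cascade stops.

yes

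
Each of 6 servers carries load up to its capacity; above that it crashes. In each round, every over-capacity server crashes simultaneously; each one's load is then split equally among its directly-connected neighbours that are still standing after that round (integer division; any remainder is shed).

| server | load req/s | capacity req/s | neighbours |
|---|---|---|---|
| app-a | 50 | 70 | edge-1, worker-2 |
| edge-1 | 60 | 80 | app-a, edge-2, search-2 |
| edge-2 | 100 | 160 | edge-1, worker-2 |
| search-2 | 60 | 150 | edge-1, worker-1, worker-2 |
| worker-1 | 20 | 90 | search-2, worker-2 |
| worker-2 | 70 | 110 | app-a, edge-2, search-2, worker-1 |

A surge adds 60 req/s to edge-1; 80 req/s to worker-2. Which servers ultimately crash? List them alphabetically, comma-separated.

Round 1 — edge-1 at 120 > 80; worker-2 at 150 > 110. edge-1, worker-2 crash.
  edge-1 sheds 120 req/s to app-a, edge-2, search-2: 40 each.
    app-a: 50+40 = 90 > 70
    edge-2: 100+40 = 140 ≤ 160
    search-2: 60+40 = 100 ≤ 150
  worker-2 sheds 150 req/s to app-a, edge-2, search-2, worker-1: 37 each (2 lost).
    app-a: 90+37 = 127 > 70
    edge-2: 140+37 = 177 > 160
    search-2: 100+37 = 137 ≤ 150
    worker-1: 20+37 = 57 ≤ 90
Round 2 — app-a, edge-2 crash.
  app-a sheds 127 req/s: no online neighbours, lost.
  edge-2 sheds 177 req/s: no online neighbours, lost.
No further crashes.

app-a, edge-1, edge-2, worker-2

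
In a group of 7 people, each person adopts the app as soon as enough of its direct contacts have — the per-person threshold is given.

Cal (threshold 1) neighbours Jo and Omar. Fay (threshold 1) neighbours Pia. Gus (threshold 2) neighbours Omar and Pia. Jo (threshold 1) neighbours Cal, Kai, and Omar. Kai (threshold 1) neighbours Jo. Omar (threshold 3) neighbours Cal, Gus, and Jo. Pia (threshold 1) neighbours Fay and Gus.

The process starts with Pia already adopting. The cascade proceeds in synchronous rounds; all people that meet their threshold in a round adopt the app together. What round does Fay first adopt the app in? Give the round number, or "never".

Round 1 — Pia adopts the app (initial).
Round 2 — checking thresholds:
  Fay: 1 of 1 neighbours ≥ 1, adopts the app.
  Gus: 1 of 2 neighbours < 2, below threshold.
Round 3 — no new adoptions; cascade stops.

2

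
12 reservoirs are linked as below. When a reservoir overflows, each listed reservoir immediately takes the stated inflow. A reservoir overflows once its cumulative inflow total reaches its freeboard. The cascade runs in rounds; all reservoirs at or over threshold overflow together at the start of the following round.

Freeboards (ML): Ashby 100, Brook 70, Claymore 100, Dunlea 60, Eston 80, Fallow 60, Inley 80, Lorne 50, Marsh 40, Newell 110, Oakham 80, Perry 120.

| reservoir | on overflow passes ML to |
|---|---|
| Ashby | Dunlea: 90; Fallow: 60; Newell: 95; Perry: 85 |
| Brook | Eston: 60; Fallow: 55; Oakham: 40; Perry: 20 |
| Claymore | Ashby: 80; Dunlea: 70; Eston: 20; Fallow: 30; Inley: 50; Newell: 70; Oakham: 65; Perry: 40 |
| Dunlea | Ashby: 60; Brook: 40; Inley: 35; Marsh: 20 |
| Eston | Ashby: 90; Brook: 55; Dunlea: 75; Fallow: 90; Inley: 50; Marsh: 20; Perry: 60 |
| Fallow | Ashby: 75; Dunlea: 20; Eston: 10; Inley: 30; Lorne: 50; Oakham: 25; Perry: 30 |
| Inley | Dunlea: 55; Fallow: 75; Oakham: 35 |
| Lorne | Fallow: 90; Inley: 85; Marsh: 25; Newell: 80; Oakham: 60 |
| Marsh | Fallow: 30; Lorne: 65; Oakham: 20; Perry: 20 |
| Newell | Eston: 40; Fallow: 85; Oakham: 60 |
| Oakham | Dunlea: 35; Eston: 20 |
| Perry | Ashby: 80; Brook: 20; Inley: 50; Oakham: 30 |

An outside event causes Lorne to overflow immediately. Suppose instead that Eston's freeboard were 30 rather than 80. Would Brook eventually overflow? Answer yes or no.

yes

With Eston's freeboard at 30:
Round 1 — Lorne overflows (initial).
  Fallow: +90 → 90 ≥ 60
  Inley: +85 → 85 ≥ 80
  Marsh: +25 → 25 < 40
  Newell: +80 → 80 < 110
  Oakham: +60 → 60 < 80
Round 2 — Fallow, Inley overflow.
  Ashby: +75 → 75 < 100
  Dunlea: +20+55 → 75 ≥ 60
  Eston: +10 → 10 < 30
  Oakham: +25+35 → 120 ≥ 80
  Perry: +30 → 30 < 120
Round 3 — Dunlea, Oakham overflow.
  Ashby: +60 → 135 ≥ 100
  Brook: +40 → 40 < 70
  Eston: +20 → 30 ≥ 30
  Marsh: +20 → 45 ≥ 40
Round 4 — Ashby, Eston, Marsh overflow.
  Brook: +55 → 95 ≥ 70
  Newell: +95 → 175 ≥ 110
  Perry: +85+60+20 → 195 ≥ 120
Round 5 — Brook, Newell, Perry overflow.
No further overflows.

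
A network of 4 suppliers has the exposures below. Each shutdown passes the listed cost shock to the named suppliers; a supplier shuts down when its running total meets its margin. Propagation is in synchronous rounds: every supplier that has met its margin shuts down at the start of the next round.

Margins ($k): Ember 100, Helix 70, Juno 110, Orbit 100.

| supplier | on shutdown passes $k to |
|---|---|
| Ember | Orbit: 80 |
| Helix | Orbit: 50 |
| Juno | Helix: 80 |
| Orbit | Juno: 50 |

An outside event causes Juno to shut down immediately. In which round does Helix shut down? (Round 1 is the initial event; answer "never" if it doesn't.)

Round 1 — Juno shuts down (initial).
  Helix: +80 → 80 ≥ 70
Round 2 — Helix shuts down.
  Orbit: +50 → 50 < 100
No further shutdowns.

2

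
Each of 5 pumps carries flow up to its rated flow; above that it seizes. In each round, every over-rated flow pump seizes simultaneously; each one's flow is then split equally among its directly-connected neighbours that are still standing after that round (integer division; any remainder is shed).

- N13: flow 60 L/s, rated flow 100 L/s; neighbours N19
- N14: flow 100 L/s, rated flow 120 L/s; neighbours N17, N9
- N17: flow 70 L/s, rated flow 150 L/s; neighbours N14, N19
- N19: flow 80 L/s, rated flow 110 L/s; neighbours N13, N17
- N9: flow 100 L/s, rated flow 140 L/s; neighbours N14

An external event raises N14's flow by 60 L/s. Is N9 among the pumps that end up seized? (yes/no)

yes

Round 1 — N14 at 160 > 120. N14 seizes.
  N14 sheds 160 L/s to N17, N9: 80 each.
    N17: 70+80 = 150 ≤ 150
    N9: 100+80 = 180 > 140
Round 2 — N9 seizes.
  N9 sheds 180 L/s: no online neighbours, lost.
No further seizures.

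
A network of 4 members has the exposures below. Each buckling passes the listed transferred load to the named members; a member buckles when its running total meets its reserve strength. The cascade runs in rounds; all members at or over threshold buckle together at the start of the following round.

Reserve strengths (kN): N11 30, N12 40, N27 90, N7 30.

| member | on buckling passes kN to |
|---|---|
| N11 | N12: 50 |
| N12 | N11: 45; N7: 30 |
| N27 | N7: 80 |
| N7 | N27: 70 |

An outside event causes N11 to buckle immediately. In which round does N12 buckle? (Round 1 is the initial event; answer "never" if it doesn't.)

2

Round 1 — N11 buckles (initial).
  N12: +50 → 50 ≥ 40
Round 2 — N12 buckles.
  N7: +30 → 30 ≥ 30
Round 3 — N7 buckles.
  N27: +70 → 70 < 90
No further bucklings.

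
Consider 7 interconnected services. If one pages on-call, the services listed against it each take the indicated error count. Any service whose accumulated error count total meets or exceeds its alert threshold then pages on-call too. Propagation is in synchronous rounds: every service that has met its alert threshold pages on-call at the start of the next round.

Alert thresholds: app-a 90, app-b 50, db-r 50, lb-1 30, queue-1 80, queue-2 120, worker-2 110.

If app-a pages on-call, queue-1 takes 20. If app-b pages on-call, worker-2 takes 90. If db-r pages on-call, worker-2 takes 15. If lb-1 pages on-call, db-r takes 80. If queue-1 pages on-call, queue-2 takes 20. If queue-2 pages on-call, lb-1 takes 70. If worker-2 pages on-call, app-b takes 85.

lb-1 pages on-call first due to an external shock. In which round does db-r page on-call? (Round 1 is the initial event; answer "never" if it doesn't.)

2

Round 1 — lb-1 pages on-call (initial).
  db-r: +80 → 80 ≥ 50
Round 2 — db-r pages on-call.
  worker-2: +15 → 15 < 110
No further pages.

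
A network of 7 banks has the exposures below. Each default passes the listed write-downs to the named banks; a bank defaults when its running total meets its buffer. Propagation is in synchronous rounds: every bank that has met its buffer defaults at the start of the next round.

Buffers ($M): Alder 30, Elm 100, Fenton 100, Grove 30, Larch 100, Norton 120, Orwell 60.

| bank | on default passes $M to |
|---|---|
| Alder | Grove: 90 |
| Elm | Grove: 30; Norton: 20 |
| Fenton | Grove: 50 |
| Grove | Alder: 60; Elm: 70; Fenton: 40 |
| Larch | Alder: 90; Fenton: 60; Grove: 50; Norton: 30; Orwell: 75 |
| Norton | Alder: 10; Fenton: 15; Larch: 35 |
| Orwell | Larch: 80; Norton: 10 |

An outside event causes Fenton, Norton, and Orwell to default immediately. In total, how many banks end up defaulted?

Round 1 — Fenton, Norton, Orwell default (initial).
  Alder: +10 → 10 < 30
  Grove: +50 → 50 ≥ 30
  Larch: +35+80 → 115 ≥ 100
Round 2 — Grove, Larch default.
  Alder: +60+90 → 160 ≥ 30
  Elm: +70 → 70 < 100
Round 3 — Alder defaults.
No further defaults.

6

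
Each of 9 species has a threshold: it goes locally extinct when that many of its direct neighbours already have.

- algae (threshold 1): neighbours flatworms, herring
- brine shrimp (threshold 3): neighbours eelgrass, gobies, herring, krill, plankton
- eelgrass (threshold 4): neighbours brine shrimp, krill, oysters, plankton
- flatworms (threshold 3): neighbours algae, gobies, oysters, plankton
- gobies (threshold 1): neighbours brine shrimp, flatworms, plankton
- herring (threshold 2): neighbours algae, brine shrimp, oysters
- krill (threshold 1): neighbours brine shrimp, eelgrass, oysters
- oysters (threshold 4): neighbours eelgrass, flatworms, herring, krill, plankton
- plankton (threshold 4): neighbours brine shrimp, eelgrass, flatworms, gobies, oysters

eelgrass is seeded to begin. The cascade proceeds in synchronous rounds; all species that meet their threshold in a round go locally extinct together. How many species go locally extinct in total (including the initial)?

2

Round 1 — eelgrass goes locally extinct (initial).
Round 2 — checking thresholds:
  brine shrimp: 1 of 5 neighbours < 3, not yet.
  krill: 1 of 3 neighbours ≥ 1, goes locally extinct.
  oysters: 1 of 5 neighbours < 4, not yet.
  plankton: 1 of 5 neighbours < 4, not yet.
Round 3 — no new extinctions; cascade stops.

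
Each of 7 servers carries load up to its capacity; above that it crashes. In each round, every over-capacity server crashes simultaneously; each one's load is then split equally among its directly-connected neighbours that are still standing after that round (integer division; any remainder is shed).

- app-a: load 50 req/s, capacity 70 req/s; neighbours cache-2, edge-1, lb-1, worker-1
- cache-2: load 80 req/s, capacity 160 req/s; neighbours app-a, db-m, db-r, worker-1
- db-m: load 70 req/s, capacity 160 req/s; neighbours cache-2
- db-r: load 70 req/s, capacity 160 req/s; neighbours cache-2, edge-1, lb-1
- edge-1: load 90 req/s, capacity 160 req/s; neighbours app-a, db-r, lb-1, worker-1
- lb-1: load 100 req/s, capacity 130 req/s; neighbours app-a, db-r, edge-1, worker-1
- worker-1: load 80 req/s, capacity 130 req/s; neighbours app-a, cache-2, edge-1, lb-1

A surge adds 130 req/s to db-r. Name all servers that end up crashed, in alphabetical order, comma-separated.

Round 1 — db-r at 200 > 160. db-r crashes.
  db-r sheds 200 req/s to cache-2, edge-1, lb-1: 66 each (2 lost).
    cache-2: 80+66 = 146 ≤ 160
    edge-1: 90+66 = 156 ≤ 160
    lb-1: 100+66 = 166 > 130
Round 2 — lb-1 crashes.
  lb-1 sheds 166 req/s to app-a, edge-1, worker-1: 55 each (1 lost).
    app-a: 50+55 = 105 > 70
    edge-1: 156+55 = 211 > 160
    worker-1: 80+55 = 135 > 130
Round 3 — app-a, edge-1, worker-1 crash.
  app-a sheds 105 req/s to cache-2: 105 each.
    cache-2: 146+105 = 251 > 160
  edge-1 sheds 211 req/s: no online neighbours, lost.
  worker-1 sheds 135 req/s to cache-2: 135 each.
    cache-2: 251+135 = 386 > 160
Round 4 — cache-2 crashes.
  cache-2 sheds 386 req/s to db-m: 386 each.
    db-m: 70+386 = 456 > 160
Round 5 — db-m crashes.
  db-m sheds 456 req/s: no online neighbours, lost.
No further crashes.

app-a, cache-2, db-m, db-r, edge-1, lb-1, worker-1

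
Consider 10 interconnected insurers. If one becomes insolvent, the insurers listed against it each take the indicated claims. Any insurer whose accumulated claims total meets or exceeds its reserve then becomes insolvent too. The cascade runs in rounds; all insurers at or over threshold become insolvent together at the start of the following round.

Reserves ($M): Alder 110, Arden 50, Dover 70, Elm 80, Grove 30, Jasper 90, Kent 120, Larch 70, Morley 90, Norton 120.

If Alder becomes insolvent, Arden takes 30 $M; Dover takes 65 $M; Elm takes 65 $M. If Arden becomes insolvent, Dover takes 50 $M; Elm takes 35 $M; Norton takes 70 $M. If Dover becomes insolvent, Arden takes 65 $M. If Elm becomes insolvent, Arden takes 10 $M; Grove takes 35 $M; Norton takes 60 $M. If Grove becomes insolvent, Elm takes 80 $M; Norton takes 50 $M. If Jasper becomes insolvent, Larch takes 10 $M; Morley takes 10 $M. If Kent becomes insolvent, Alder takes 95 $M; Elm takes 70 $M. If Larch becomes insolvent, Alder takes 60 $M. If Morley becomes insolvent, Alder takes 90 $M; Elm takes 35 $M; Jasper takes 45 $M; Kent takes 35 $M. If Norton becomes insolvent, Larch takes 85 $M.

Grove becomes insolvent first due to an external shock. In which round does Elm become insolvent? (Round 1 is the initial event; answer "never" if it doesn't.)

Round 1 — Grove becomes insolvent (initial).
  Elm: +80 → 80 ≥ 80
  Norton: +50 → 50 < 120
Round 2 — Elm becomes insolvent.
  Arden: +10 → 10 < 50
  Norton: +60 → 110 < 120
No further insolvencies.

2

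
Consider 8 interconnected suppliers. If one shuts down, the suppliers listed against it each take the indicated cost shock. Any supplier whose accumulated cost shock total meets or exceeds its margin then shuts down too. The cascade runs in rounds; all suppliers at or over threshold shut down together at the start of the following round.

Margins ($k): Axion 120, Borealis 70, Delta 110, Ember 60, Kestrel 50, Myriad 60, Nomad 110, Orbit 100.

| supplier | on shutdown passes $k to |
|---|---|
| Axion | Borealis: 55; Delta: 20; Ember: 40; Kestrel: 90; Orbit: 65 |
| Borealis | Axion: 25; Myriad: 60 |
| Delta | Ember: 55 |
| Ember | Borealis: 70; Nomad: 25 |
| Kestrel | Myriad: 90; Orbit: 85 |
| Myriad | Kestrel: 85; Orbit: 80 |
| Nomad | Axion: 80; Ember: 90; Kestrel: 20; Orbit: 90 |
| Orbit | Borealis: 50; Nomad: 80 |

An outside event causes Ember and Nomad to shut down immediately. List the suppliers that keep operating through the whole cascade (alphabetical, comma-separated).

Axion, Delta

Round 1 — Ember, Nomad shut down (initial).
  Axion: +80 → 80 < 120
  Borealis: +70 → 70 ≥ 70
  Kestrel: +20 → 20 < 50
  Orbit: +90 → 90 < 100
Round 2 — Borealis shuts down.
  Axion: +25 → 105 < 120
  Myriad: +60 → 60 ≥ 60
Round 3 — Myriad shuts down.
  Kestrel: +85 → 105 ≥ 50
  Orbit: +80 → 170 ≥ 100
Round 4 — Kestrel, Orbit shut down.
No further shutdowns.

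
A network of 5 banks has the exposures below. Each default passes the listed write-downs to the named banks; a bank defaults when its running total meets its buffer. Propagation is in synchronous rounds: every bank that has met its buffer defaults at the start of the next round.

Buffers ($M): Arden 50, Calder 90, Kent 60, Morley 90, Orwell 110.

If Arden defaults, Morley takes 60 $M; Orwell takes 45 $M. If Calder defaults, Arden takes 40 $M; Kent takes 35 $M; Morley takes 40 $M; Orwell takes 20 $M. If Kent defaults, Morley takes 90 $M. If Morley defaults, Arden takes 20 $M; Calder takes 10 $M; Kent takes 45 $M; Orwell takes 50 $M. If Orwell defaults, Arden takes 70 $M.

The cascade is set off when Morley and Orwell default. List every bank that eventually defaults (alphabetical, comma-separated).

Round 1 — Morley, Orwell default (initial).
  Arden: +20+70 → 90 ≥ 50
  Calder: +10 → 10 < 90
  Kent: +45 → 45 < 60
Round 2 — Arden defaults.
No further defaults.

Arden, Morley, Orwell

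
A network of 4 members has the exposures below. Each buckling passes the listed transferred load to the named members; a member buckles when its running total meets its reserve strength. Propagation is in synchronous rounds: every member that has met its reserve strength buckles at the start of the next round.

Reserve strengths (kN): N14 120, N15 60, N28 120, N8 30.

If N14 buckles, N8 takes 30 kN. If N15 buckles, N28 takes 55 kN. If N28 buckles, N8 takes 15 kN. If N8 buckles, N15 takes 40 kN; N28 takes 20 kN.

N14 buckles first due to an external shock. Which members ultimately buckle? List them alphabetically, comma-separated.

N14, N8

Round 1 — N14 buckles (initial).
  N8: +30 → 30 ≥ 30
Round 2 — N8 buckles.
  N15: +40 → 40 < 60
  N28: +20 → 20 < 120
No further bucklings.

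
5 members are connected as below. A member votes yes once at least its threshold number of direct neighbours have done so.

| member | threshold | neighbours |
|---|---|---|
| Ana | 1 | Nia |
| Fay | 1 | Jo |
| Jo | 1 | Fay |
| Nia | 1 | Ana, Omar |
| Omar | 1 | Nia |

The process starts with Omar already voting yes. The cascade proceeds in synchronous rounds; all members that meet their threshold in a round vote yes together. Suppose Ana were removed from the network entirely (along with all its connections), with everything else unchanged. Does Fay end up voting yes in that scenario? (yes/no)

With Ana removed:
Round 1 — Omar votes yes (initial).
Round 2 — checking thresholds:
  Nia: 1 of 1 neighbours ≥ 1, votes yes.
Round 3 — no new yes votes; cascade stops.

no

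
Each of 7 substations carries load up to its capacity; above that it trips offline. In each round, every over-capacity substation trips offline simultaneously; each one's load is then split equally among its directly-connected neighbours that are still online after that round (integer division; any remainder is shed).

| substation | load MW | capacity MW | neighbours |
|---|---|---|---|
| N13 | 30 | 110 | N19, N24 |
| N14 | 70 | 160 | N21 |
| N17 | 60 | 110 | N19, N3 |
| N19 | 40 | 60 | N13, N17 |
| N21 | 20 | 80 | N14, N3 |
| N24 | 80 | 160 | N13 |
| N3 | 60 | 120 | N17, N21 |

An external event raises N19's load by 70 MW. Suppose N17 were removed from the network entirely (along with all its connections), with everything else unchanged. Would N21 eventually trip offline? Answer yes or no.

no

With N17 removed:
Round 1 — N19 at 110 > 60. N19 trips offline.
  N19 sheds 110 MW to N13: 110 each.
    N13: 30+110 = 140 > 110
Round 2 — N13 trips offline.
  N13 sheds 140 MW to N24: 140 each.
    N24: 80+140 = 220 > 160
Round 3 — N24 trips offline.
  N24 sheds 220 MW: no online neighbours, lost.
No further trips.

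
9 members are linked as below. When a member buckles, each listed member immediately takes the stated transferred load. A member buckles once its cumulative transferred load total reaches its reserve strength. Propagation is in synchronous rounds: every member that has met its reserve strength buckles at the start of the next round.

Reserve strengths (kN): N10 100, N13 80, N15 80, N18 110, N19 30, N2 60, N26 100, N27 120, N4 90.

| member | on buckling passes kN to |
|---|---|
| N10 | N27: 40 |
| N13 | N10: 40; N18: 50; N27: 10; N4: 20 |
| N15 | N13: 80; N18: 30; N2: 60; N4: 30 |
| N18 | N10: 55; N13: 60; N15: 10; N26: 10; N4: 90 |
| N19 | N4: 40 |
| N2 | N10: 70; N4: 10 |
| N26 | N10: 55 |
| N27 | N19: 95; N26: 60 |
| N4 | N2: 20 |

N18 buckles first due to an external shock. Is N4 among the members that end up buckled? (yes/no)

yes

Round 1 — N18 buckles (initial).
  N10: +55 → 55 < 100
  N13: +60 → 60 < 80
  N15: +10 → 10 < 80
  N26: +10 → 10 < 100
  N4: +90 → 90 ≥ 90
Round 2 — N4 buckles.
  N2: +20 → 20 < 60
No further bucklings.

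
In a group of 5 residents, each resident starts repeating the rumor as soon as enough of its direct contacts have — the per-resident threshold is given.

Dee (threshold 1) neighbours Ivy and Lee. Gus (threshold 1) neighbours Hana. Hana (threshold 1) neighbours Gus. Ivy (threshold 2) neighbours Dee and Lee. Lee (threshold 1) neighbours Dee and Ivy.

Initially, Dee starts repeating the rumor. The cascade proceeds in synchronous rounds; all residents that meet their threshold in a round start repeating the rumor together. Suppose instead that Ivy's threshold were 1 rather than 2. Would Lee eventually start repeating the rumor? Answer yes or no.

yes

With Ivy's threshold at 1:
Round 1 — Dee starts repeating the rumor (initial).
Round 2 — checking thresholds:
  Ivy: 1 of 2 neighbours ≥ 1, starts repeating the rumor.
  Lee: 1 of 2 neighbours ≥ 1, starts repeating the rumor.
Round 3 — no new spreads; cascade stops.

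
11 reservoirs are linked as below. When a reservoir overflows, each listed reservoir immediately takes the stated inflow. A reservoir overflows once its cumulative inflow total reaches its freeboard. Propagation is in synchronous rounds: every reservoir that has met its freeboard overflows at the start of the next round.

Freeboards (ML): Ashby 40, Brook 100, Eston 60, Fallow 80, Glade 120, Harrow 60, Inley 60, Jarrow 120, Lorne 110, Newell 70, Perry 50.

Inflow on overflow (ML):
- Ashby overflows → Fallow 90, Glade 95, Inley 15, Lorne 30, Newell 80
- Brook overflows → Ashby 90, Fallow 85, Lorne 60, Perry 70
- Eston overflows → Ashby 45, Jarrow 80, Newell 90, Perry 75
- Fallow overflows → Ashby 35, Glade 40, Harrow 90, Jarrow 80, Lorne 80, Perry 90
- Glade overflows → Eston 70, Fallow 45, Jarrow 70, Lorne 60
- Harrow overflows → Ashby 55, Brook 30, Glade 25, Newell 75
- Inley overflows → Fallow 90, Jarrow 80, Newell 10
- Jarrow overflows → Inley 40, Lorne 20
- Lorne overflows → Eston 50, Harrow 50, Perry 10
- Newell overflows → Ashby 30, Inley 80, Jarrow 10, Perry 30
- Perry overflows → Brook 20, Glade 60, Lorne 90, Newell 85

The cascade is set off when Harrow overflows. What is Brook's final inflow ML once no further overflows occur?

50

Round 1 — Harrow overflows (initial).
  Ashby: +55 → 55 ≥ 40
  Brook: +30 → 30 < 100
  Glade: +25 → 25 < 120
  Newell: +75 → 75 ≥ 70
Round 2 — Ashby, Newell overflow.
  Fallow: +90 → 90 ≥ 80
  Glade: +95 → 120 ≥ 120
  Inley: +15+80 → 95 ≥ 60
  Jarrow: +10 → 10 < 120
  Lorne: +30 → 30 < 110
  Perry: +30 → 30 < 50
Round 3 — Fallow, Glade, Inley overflow.
  Eston: +70 → 70 ≥ 60
  Jarrow: +80+70+80 → 240 ≥ 120
  Lorne: +80+60 → 170 ≥ 110
  Perry: +90 → 120 ≥ 50
Round 4 — Eston, Jarrow, Lorne, Perry overflow.
  Brook: +20 → 50 < 100
No further overflows.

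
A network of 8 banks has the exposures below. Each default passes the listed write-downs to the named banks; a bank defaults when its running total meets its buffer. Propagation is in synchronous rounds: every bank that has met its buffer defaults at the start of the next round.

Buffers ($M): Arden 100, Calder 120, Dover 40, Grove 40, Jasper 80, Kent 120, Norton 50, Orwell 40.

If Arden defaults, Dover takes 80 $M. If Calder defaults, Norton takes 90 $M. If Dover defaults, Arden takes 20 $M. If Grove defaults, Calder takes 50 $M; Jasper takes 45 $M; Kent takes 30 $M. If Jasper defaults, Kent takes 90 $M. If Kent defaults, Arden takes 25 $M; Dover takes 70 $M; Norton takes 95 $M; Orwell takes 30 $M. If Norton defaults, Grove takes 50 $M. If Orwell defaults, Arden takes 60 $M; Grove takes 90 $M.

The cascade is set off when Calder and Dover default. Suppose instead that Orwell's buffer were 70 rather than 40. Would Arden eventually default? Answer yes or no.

no

With Orwell's buffer at 70:
Round 1 — Calder, Dover default (initial).
  Arden: +20 → 20 < 100
  Norton: +90 → 90 ≥ 50
Round 2 — Norton defaults.
  Grove: +50 → 50 ≥ 40
Round 3 — Grove defaults.
  Jasper: +45 → 45 < 80
  Kent: +30 → 30 < 120
No further defaults.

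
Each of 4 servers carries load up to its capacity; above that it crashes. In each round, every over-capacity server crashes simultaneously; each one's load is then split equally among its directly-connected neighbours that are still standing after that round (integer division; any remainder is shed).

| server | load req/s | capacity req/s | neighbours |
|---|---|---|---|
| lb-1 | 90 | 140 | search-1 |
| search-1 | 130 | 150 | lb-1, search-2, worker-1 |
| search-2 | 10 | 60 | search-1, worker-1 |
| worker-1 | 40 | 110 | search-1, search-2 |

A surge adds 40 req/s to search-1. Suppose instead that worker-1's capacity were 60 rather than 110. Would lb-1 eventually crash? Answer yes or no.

With worker-1's capacity at 60:
Round 1 — search-1 at 170 > 150. search-1 crashes.
  search-1 sheds 170 req/s to lb-1, search-2, worker-1: 56 each (2 lost).
    lb-1: 90+56 = 146 > 140
    search-2: 10+56 = 66 > 60
    worker-1: 40+56 = 96 > 60
Round 2 — lb-1, search-2, worker-1 crash.
  lb-1 sheds 146 req/s: no online neighbours, lost.
  search-2 sheds 66 req/s: no online neighbours, lost.
  worker-1 sheds 96 req/s: no online neighbours, lost.
No further crashes.

yes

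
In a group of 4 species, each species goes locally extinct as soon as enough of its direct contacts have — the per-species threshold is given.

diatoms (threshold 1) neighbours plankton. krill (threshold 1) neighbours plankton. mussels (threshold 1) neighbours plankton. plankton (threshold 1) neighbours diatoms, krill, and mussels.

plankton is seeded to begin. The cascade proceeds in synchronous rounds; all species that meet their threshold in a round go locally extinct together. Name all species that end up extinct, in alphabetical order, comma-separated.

Round 1 — plankton goes locally extinct (initial).
Round 2 — checking thresholds:
  diatoms: 1 of 1 neighbours ≥ 1, goes locally extinct.
  krill: 1 of 1 neighbours ≥ 1, goes locally extinct.
  mussels: 1 of 1 neighbours ≥ 1, goes locally extinct.
Round 3 — no new extinctions; cascade stops.

diatoms, krill, mussels, plankton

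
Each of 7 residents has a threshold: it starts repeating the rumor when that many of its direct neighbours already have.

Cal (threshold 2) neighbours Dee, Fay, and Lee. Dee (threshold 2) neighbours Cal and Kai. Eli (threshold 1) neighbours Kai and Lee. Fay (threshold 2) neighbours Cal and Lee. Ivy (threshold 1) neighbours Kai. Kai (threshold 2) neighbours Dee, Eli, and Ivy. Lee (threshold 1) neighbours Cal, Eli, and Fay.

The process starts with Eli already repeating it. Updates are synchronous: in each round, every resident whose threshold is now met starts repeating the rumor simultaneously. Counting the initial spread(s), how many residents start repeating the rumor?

2

Round 1 — Eli starts repeating the rumor (initial).
Round 2 — checking thresholds:
  Kai: 1 of 3 neighbours < 2, below threshold.
  Lee: 1 of 3 neighbours ≥ 1, starts repeating the rumor.
Round 3 — no new spreads; cascade stops.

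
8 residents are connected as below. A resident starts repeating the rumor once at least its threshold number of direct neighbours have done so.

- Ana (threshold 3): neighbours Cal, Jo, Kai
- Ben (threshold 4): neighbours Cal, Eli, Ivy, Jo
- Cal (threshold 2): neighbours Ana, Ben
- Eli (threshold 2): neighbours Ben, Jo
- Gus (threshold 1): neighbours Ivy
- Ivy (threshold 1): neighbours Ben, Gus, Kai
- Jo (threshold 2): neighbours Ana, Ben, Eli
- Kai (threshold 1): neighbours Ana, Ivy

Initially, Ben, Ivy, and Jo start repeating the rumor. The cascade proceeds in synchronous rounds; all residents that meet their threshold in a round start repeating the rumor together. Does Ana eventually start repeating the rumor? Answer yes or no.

no

Round 1 — Ben, Ivy, Jo start repeating the rumor (initial).
Round 2 — checking thresholds:
  Ana: 1 of 3 neighbours < 3, holds.
  Cal: 1 of 2 neighbours < 2, holds.
  Eli: 2 of 2 neighbours ≥ 2, starts repeating the rumor.
  Gus: 1 of 1 neighbours ≥ 1, starts repeating the rumor.
  Kai: 1 of 2 neighbours ≥ 1, starts repeating the rumor.
Round 3 — no new spreads; cascade stops.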